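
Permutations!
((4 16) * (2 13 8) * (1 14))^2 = ((1 14)(2 13 8)(4 16))^2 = (16)(2 8 13)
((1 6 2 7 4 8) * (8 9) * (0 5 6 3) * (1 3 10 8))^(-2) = ((0 5 6 2 7 4 9 1 10 8 3))^(-2) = (0 8 1 4 2 5 3 10 9 7 6)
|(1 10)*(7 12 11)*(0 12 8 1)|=7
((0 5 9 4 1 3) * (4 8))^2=((0 5 9 8 4 1 3))^2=(0 9 4 3 5 8 1)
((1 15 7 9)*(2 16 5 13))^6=(1 7)(2 5)(9 15)(13 16)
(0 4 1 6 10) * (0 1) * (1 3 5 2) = (0 4)(1 6 10 3 5 2) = [4, 6, 1, 5, 0, 2, 10, 7, 8, 9, 3]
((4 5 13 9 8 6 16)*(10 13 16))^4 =(4 5 16)(6 8 9 13 10) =((4 5 16)(6 10 13 9 8))^4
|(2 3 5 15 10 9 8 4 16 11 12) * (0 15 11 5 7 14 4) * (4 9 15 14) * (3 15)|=|(0 14 9 8)(2 15 10 3 7 4 16 5 11 12)|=20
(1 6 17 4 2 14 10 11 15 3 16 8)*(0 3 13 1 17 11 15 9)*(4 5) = (0 3 16 8 17 5 4 2 14 10 15 13 1 6 11 9) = [3, 6, 14, 16, 2, 4, 11, 7, 17, 0, 15, 9, 12, 1, 10, 13, 8, 5]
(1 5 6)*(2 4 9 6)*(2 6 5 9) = (1 9 5 6)(2 4) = [0, 9, 4, 3, 2, 6, 1, 7, 8, 5]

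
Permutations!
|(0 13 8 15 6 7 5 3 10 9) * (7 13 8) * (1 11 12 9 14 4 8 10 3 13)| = |(0 10 14 4 8 15 6 1 11 12 9)(5 13 7)| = 33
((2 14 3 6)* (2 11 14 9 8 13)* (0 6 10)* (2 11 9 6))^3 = (0 9 11 10 6 13 3 2 8 14) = ((0 2 6 9 8 13 11 14 3 10))^3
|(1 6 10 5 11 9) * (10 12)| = 7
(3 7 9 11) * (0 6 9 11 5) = (0 6 9 5)(3 7 11) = [6, 1, 2, 7, 4, 0, 9, 11, 8, 5, 10, 3]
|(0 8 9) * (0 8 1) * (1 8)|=|(0 8 9 1)|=4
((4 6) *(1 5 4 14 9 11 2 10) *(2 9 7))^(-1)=(1 10 2 7 14 6 4 5)(9 11)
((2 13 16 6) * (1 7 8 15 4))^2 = ((1 7 8 15 4)(2 13 16 6))^2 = (1 8 4 7 15)(2 16)(6 13)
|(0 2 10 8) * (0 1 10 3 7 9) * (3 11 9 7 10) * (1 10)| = 4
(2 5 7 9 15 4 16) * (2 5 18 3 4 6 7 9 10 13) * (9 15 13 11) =(2 18 3 4 16 5 15 6 7 10 11 9 13) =[0, 1, 18, 4, 16, 15, 7, 10, 8, 13, 11, 9, 12, 2, 14, 6, 5, 17, 3]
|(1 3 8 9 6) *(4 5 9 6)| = 12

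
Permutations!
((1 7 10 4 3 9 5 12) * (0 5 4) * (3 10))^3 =((0 5 12 1 7 3 9 4 10))^3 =(0 1 9)(3 10 12)(4 5 7)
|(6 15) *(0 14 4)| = 6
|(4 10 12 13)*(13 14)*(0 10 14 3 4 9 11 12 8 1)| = |(0 10 8 1)(3 4 14 13 9 11 12)| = 28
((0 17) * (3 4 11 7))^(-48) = ((0 17)(3 4 11 7))^(-48) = (17)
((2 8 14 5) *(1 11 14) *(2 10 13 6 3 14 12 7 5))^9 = (1 14 13 7)(2 6 5 11)(3 10 12 8)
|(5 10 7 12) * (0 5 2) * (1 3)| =|(0 5 10 7 12 2)(1 3)| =6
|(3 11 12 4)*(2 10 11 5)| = 7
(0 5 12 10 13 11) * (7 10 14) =[5, 1, 2, 3, 4, 12, 6, 10, 8, 9, 13, 0, 14, 11, 7] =(0 5 12 14 7 10 13 11)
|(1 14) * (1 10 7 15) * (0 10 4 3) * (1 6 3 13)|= 12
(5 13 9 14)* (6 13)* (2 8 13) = (2 8 13 9 14 5 6) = [0, 1, 8, 3, 4, 6, 2, 7, 13, 14, 10, 11, 12, 9, 5]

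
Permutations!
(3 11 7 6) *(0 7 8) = (0 7 6 3 11 8) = [7, 1, 2, 11, 4, 5, 3, 6, 0, 9, 10, 8]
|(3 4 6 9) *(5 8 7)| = 12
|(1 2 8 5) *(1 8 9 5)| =5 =|(1 2 9 5 8)|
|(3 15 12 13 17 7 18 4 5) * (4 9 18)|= 8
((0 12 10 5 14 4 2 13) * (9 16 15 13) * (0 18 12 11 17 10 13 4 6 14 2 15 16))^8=(0 11 17 10 5 2 9)(12 18 13)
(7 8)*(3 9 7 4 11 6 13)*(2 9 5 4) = [0, 1, 9, 5, 11, 4, 13, 8, 2, 7, 10, 6, 12, 3] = (2 9 7 8)(3 5 4 11 6 13)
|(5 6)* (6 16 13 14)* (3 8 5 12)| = 8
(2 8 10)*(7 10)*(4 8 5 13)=[0, 1, 5, 3, 8, 13, 6, 10, 7, 9, 2, 11, 12, 4]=(2 5 13 4 8 7 10)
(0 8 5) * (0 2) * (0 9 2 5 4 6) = (0 8 4 6)(2 9) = [8, 1, 9, 3, 6, 5, 0, 7, 4, 2]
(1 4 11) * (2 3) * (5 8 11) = [0, 4, 3, 2, 5, 8, 6, 7, 11, 9, 10, 1] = (1 4 5 8 11)(2 3)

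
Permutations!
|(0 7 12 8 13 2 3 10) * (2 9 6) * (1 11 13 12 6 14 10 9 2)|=22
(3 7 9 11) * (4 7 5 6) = (3 5 6 4 7 9 11) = [0, 1, 2, 5, 7, 6, 4, 9, 8, 11, 10, 3]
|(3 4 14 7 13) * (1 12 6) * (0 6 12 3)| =|(0 6 1 3 4 14 7 13)| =8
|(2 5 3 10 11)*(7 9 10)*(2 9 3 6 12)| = 12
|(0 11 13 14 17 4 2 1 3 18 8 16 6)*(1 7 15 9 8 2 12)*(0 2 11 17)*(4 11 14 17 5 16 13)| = 18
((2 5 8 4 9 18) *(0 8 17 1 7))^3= (0 9 5 7 4 2 1 8 18 17)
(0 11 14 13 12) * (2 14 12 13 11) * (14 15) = (0 2 15 14 11 12) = [2, 1, 15, 3, 4, 5, 6, 7, 8, 9, 10, 12, 0, 13, 11, 14]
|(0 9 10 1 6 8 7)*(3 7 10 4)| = |(0 9 4 3 7)(1 6 8 10)| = 20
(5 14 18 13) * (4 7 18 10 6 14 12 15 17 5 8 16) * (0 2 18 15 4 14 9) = (0 2 18 13 8 16 14 10 6 9)(4 7 15 17 5 12) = [2, 1, 18, 3, 7, 12, 9, 15, 16, 0, 6, 11, 4, 8, 10, 17, 14, 5, 13]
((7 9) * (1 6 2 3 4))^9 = ((1 6 2 3 4)(7 9))^9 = (1 4 3 2 6)(7 9)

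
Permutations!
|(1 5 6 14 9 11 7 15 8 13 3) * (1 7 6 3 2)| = 8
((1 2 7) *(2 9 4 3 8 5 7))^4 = (1 8 9 5 4 7 3)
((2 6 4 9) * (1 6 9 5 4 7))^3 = (2 9)(4 5)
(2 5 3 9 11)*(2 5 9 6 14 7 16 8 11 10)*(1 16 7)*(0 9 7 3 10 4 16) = [9, 0, 7, 6, 16, 10, 14, 3, 11, 4, 2, 5, 12, 13, 1, 15, 8] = (0 9 4 16 8 11 5 10 2 7 3 6 14 1)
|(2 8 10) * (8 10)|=2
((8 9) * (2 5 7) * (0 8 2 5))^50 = (0 9)(2 8)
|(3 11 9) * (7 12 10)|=|(3 11 9)(7 12 10)|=3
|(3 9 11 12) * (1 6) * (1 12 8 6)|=|(3 9 11 8 6 12)|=6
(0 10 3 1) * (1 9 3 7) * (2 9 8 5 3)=(0 10 7 1)(2 9)(3 8 5)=[10, 0, 9, 8, 4, 3, 6, 1, 5, 2, 7]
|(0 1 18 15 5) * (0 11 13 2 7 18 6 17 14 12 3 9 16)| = 63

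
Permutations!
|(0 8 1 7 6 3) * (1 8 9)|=6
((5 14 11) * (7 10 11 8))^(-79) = ((5 14 8 7 10 11))^(-79) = (5 11 10 7 8 14)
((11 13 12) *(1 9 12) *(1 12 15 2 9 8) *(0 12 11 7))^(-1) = (0 7 12)(1 8)(2 15 9)(11 13)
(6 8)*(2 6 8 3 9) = (2 6 3 9) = [0, 1, 6, 9, 4, 5, 3, 7, 8, 2]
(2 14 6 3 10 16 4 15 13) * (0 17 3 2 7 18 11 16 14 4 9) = (0 17 3 10 14 6 2 4 15 13 7 18 11 16 9) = [17, 1, 4, 10, 15, 5, 2, 18, 8, 0, 14, 16, 12, 7, 6, 13, 9, 3, 11]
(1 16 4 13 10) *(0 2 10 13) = (0 2 10 1 16 4) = [2, 16, 10, 3, 0, 5, 6, 7, 8, 9, 1, 11, 12, 13, 14, 15, 4]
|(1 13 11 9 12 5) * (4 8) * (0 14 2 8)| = |(0 14 2 8 4)(1 13 11 9 12 5)| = 30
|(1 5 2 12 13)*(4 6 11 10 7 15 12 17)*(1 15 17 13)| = 6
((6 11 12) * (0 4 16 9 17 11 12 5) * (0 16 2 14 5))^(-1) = ((0 4 2 14 5 16 9 17 11)(6 12))^(-1) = (0 11 17 9 16 5 14 2 4)(6 12)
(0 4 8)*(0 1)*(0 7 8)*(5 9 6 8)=(0 4)(1 7 5 9 6 8)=[4, 7, 2, 3, 0, 9, 8, 5, 1, 6]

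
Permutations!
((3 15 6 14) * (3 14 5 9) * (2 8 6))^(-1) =(2 15 3 9 5 6 8)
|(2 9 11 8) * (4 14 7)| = 12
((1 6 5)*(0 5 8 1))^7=((0 5)(1 6 8))^7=(0 5)(1 6 8)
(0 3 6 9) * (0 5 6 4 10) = (0 3 4 10)(5 6 9) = [3, 1, 2, 4, 10, 6, 9, 7, 8, 5, 0]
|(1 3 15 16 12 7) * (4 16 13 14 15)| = 6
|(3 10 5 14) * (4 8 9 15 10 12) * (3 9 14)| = |(3 12 4 8 14 9 15 10 5)| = 9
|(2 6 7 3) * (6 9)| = |(2 9 6 7 3)| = 5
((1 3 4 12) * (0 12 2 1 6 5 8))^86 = ((0 12 6 5 8)(1 3 4 2))^86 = (0 12 6 5 8)(1 4)(2 3)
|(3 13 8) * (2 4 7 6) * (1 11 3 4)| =9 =|(1 11 3 13 8 4 7 6 2)|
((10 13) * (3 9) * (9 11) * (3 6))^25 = ((3 11 9 6)(10 13))^25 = (3 11 9 6)(10 13)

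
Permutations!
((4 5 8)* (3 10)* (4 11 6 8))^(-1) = (3 10)(4 5)(6 11 8)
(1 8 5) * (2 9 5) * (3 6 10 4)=(1 8 2 9 5)(3 6 10 4)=[0, 8, 9, 6, 3, 1, 10, 7, 2, 5, 4]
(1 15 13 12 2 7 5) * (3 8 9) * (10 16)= (1 15 13 12 2 7 5)(3 8 9)(10 16)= [0, 15, 7, 8, 4, 1, 6, 5, 9, 3, 16, 11, 2, 12, 14, 13, 10]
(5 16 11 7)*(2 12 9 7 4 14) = (2 12 9 7 5 16 11 4 14) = [0, 1, 12, 3, 14, 16, 6, 5, 8, 7, 10, 4, 9, 13, 2, 15, 11]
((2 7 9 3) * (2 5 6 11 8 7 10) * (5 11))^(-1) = ((2 10)(3 11 8 7 9)(5 6))^(-1) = (2 10)(3 9 7 8 11)(5 6)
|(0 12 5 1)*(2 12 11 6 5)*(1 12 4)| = 8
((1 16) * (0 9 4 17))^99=(0 17 4 9)(1 16)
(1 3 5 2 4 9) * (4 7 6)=(1 3 5 2 7 6 4 9)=[0, 3, 7, 5, 9, 2, 4, 6, 8, 1]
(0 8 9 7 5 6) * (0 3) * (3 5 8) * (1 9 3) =(0 1 9 7 8 3)(5 6) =[1, 9, 2, 0, 4, 6, 5, 8, 3, 7]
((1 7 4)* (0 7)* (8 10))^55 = ((0 7 4 1)(8 10))^55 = (0 1 4 7)(8 10)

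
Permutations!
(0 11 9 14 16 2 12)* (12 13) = (0 11 9 14 16 2 13 12) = [11, 1, 13, 3, 4, 5, 6, 7, 8, 14, 10, 9, 0, 12, 16, 15, 2]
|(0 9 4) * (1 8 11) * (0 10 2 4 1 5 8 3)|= |(0 9 1 3)(2 4 10)(5 8 11)|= 12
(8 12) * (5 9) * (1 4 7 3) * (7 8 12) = [0, 4, 2, 1, 8, 9, 6, 3, 7, 5, 10, 11, 12] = (12)(1 4 8 7 3)(5 9)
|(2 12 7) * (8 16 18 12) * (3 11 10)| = 6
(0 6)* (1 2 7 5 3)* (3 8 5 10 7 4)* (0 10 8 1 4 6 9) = (0 9)(1 2 6 10 7 8 5)(3 4) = [9, 2, 6, 4, 3, 1, 10, 8, 5, 0, 7]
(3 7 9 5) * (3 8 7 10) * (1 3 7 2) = (1 3 10 7 9 5 8 2) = [0, 3, 1, 10, 4, 8, 6, 9, 2, 5, 7]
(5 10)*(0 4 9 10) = [4, 1, 2, 3, 9, 0, 6, 7, 8, 10, 5] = (0 4 9 10 5)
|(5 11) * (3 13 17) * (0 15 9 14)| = 12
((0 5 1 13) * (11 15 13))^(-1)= (0 13 15 11 1 5)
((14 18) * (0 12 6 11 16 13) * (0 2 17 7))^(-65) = (0 17 13 11 12 7 2 16 6)(14 18)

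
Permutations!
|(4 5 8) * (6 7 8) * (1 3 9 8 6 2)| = |(1 3 9 8 4 5 2)(6 7)| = 14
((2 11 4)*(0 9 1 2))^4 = ((0 9 1 2 11 4))^4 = (0 11 1)(2 9 4)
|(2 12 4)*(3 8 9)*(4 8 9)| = |(2 12 8 4)(3 9)| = 4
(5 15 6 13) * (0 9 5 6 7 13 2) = [9, 1, 0, 3, 4, 15, 2, 13, 8, 5, 10, 11, 12, 6, 14, 7] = (0 9 5 15 7 13 6 2)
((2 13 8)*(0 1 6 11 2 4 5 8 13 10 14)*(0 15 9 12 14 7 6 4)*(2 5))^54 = ((0 1 4 2 10 7 6 11 5 8)(9 12 14 15))^54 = (0 10 5 4 6)(1 7 8 2 11)(9 14)(12 15)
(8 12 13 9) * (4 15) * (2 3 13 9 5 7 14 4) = (2 3 13 5 7 14 4 15)(8 12 9) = [0, 1, 3, 13, 15, 7, 6, 14, 12, 8, 10, 11, 9, 5, 4, 2]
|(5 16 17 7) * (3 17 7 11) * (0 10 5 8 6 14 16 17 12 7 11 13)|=40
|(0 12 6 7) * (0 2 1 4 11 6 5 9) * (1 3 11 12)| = |(0 1 4 12 5 9)(2 3 11 6 7)| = 30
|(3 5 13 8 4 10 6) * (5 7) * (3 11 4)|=|(3 7 5 13 8)(4 10 6 11)|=20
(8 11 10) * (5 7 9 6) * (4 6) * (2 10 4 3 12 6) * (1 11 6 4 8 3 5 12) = [0, 11, 10, 1, 2, 7, 12, 9, 6, 5, 3, 8, 4] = (1 11 8 6 12 4 2 10 3)(5 7 9)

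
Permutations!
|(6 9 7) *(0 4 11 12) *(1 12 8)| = |(0 4 11 8 1 12)(6 9 7)| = 6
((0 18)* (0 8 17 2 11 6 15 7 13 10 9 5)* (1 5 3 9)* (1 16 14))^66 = (0 6 14 17 13)(1 2 10 18 15)(5 11 16 8 7)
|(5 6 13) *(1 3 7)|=3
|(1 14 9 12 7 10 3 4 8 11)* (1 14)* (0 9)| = |(0 9 12 7 10 3 4 8 11 14)| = 10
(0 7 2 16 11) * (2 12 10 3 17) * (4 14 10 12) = (0 7 4 14 10 3 17 2 16 11) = [7, 1, 16, 17, 14, 5, 6, 4, 8, 9, 3, 0, 12, 13, 10, 15, 11, 2]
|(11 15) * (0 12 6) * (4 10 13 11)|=15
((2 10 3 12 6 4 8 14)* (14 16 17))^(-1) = (2 14 17 16 8 4 6 12 3 10)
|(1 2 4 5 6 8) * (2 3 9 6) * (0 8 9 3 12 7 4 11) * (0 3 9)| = |(0 8 1 12 7 4 5 2 11 3 9 6)| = 12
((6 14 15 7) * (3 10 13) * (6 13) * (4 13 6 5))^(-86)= ((3 10 5 4 13)(6 14 15 7))^(-86)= (3 13 4 5 10)(6 15)(7 14)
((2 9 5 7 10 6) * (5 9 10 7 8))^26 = ((2 10 6)(5 8))^26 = (2 6 10)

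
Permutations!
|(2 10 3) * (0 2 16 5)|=6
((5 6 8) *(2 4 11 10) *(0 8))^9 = (0 8 5 6)(2 4 11 10)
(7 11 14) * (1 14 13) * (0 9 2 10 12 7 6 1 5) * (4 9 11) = (0 11 13 5)(1 14 6)(2 10 12 7 4 9) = [11, 14, 10, 3, 9, 0, 1, 4, 8, 2, 12, 13, 7, 5, 6]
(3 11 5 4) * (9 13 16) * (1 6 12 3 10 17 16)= [0, 6, 2, 11, 10, 4, 12, 7, 8, 13, 17, 5, 3, 1, 14, 15, 9, 16]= (1 6 12 3 11 5 4 10 17 16 9 13)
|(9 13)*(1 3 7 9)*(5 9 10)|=7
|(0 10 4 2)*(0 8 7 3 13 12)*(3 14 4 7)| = 10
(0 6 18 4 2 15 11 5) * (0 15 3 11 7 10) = (0 6 18 4 2 3 11 5 15 7 10) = [6, 1, 3, 11, 2, 15, 18, 10, 8, 9, 0, 5, 12, 13, 14, 7, 16, 17, 4]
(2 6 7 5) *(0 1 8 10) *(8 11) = (0 1 11 8 10)(2 6 7 5) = [1, 11, 6, 3, 4, 2, 7, 5, 10, 9, 0, 8]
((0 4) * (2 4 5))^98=((0 5 2 4))^98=(0 2)(4 5)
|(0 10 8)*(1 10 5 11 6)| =7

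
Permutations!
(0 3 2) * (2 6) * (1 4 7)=(0 3 6 2)(1 4 7)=[3, 4, 0, 6, 7, 5, 2, 1]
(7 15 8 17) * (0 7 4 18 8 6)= (0 7 15 6)(4 18 8 17)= [7, 1, 2, 3, 18, 5, 0, 15, 17, 9, 10, 11, 12, 13, 14, 6, 16, 4, 8]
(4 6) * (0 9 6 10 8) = (0 9 6 4 10 8) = [9, 1, 2, 3, 10, 5, 4, 7, 0, 6, 8]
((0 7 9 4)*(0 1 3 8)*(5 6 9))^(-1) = ((0 7 5 6 9 4 1 3 8))^(-1) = (0 8 3 1 4 9 6 5 7)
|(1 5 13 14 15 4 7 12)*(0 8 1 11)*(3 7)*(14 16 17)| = 14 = |(0 8 1 5 13 16 17 14 15 4 3 7 12 11)|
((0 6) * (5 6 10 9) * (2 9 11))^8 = ((0 10 11 2 9 5 6))^8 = (0 10 11 2 9 5 6)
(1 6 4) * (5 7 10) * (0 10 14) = [10, 6, 2, 3, 1, 7, 4, 14, 8, 9, 5, 11, 12, 13, 0] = (0 10 5 7 14)(1 6 4)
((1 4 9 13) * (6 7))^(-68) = ((1 4 9 13)(6 7))^(-68) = (13)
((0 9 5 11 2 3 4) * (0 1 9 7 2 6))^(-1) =((0 7 2 3 4 1 9 5 11 6))^(-1) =(0 6 11 5 9 1 4 3 2 7)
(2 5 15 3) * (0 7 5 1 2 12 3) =[7, 2, 1, 12, 4, 15, 6, 5, 8, 9, 10, 11, 3, 13, 14, 0] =(0 7 5 15)(1 2)(3 12)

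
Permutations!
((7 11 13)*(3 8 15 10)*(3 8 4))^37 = (3 4)(7 11 13)(8 15 10)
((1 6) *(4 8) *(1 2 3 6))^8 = (8)(2 6 3)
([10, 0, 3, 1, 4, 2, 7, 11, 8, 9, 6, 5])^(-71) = [10, 0, 3, 1, 4, 2, 7, 11, 8, 9, 6, 5]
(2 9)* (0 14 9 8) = (0 14 9 2 8) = [14, 1, 8, 3, 4, 5, 6, 7, 0, 2, 10, 11, 12, 13, 9]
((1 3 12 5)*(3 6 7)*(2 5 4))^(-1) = ((1 6 7 3 12 4 2 5))^(-1) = (1 5 2 4 12 3 7 6)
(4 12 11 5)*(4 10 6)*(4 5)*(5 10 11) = (4 12 5 11)(6 10) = [0, 1, 2, 3, 12, 11, 10, 7, 8, 9, 6, 4, 5]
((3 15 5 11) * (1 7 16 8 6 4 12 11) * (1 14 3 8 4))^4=(1 12)(4 6)(7 11)(8 16)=((1 7 16 4 12 11 8 6)(3 15 5 14))^4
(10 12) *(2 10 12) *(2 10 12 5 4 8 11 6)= (2 12 5 4 8 11 6)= [0, 1, 12, 3, 8, 4, 2, 7, 11, 9, 10, 6, 5]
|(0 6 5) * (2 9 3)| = 3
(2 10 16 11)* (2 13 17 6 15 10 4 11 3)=(2 4 11 13 17 6 15 10 16 3)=[0, 1, 4, 2, 11, 5, 15, 7, 8, 9, 16, 13, 12, 17, 14, 10, 3, 6]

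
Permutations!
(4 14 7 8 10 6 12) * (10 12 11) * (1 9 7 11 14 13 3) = (1 9 7 8 12 4 13 3)(6 14 11 10) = [0, 9, 2, 1, 13, 5, 14, 8, 12, 7, 6, 10, 4, 3, 11]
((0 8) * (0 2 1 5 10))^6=((0 8 2 1 5 10))^6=(10)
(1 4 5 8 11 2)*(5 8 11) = (1 4 8 5 11 2) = [0, 4, 1, 3, 8, 11, 6, 7, 5, 9, 10, 2]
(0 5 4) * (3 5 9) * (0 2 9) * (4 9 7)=(2 7 4)(3 5 9)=[0, 1, 7, 5, 2, 9, 6, 4, 8, 3]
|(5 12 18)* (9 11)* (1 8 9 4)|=15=|(1 8 9 11 4)(5 12 18)|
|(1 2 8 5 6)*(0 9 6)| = |(0 9 6 1 2 8 5)| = 7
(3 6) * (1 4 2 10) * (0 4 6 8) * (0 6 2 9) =(0 4 9)(1 2 10)(3 8 6) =[4, 2, 10, 8, 9, 5, 3, 7, 6, 0, 1]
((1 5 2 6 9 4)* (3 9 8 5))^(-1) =(1 4 9 3)(2 5 8 6)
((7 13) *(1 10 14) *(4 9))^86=((1 10 14)(4 9)(7 13))^86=(1 14 10)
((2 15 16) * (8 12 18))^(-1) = (2 16 15)(8 18 12)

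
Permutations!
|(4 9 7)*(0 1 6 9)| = 6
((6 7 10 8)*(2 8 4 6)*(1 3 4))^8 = ((1 3 4 6 7 10)(2 8))^8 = (1 4 7)(3 6 10)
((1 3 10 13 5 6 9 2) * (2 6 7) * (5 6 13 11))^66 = (13)(1 11 2 10 7 3 5)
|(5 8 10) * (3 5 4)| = |(3 5 8 10 4)| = 5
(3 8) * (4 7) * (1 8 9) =(1 8 3 9)(4 7) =[0, 8, 2, 9, 7, 5, 6, 4, 3, 1]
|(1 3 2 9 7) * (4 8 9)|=7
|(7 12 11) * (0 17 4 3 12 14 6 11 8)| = 12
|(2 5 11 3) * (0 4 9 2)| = |(0 4 9 2 5 11 3)| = 7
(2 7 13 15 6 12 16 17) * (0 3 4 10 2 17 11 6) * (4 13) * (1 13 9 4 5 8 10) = [3, 13, 7, 9, 1, 8, 12, 5, 10, 4, 2, 6, 16, 15, 14, 0, 11, 17] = (17)(0 3 9 4 1 13 15)(2 7 5 8 10)(6 12 16 11)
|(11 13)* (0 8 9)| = 6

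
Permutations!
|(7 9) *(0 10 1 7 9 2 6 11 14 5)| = 9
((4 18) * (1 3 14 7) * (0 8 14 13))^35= (4 18)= ((0 8 14 7 1 3 13)(4 18))^35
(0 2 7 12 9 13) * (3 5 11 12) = (0 2 7 3 5 11 12 9 13) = [2, 1, 7, 5, 4, 11, 6, 3, 8, 13, 10, 12, 9, 0]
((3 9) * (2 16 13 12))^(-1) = (2 12 13 16)(3 9)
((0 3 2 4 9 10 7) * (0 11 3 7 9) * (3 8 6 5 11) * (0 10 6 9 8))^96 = (0 6 10 3 11 9 4 7 5 8 2)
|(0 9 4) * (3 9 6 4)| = |(0 6 4)(3 9)| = 6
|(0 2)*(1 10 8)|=6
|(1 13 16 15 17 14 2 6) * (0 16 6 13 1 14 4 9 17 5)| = |(0 16 15 5)(2 13 6 14)(4 9 17)| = 12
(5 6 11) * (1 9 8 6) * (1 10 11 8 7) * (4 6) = [0, 9, 2, 3, 6, 10, 8, 1, 4, 7, 11, 5] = (1 9 7)(4 6 8)(5 10 11)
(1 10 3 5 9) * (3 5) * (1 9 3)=(1 10 5 3)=[0, 10, 2, 1, 4, 3, 6, 7, 8, 9, 5]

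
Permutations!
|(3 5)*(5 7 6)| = 4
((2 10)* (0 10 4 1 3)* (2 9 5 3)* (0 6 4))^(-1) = (0 2 1 4 6 3 5 9 10)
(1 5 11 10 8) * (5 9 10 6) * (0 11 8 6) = (0 11)(1 9 10 6 5 8) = [11, 9, 2, 3, 4, 8, 5, 7, 1, 10, 6, 0]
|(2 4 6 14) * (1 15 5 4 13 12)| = 9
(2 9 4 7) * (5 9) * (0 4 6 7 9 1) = (0 4 9 6 7 2 5 1) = [4, 0, 5, 3, 9, 1, 7, 2, 8, 6]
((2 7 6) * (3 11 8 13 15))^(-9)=(3 11 8 13 15)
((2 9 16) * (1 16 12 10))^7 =(1 16 2 9 12 10)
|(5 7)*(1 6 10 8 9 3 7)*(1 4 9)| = 20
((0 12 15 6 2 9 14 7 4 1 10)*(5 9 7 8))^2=((0 12 15 6 2 7 4 1 10)(5 9 14 8))^2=(0 15 2 4 10 12 6 7 1)(5 14)(8 9)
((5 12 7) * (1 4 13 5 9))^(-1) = (1 9 7 12 5 13 4)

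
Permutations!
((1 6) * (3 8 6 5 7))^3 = (1 3)(5 8)(6 7)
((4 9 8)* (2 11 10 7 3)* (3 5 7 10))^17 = (2 3 11)(4 8 9)(5 7)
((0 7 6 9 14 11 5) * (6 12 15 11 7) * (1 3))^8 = ((0 6 9 14 7 12 15 11 5)(1 3))^8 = (0 5 11 15 12 7 14 9 6)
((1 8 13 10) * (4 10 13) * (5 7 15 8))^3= ((1 5 7 15 8 4 10))^3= (1 15 10 7 4 5 8)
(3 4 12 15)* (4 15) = (3 15)(4 12) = [0, 1, 2, 15, 12, 5, 6, 7, 8, 9, 10, 11, 4, 13, 14, 3]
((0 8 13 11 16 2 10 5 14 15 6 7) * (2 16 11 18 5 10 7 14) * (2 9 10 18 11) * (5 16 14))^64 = ((0 8 13 11 2 7)(5 9 10 18 16 14 15 6))^64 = (18)(0 2 13)(7 11 8)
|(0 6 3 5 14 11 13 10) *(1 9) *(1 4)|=|(0 6 3 5 14 11 13 10)(1 9 4)|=24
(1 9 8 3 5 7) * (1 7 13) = (1 9 8 3 5 13) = [0, 9, 2, 5, 4, 13, 6, 7, 3, 8, 10, 11, 12, 1]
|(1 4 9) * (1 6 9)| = 2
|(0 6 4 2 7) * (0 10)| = 6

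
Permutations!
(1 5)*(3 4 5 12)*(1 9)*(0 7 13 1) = (0 7 13 1 12 3 4 5 9) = [7, 12, 2, 4, 5, 9, 6, 13, 8, 0, 10, 11, 3, 1]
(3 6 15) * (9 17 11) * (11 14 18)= (3 6 15)(9 17 14 18 11)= [0, 1, 2, 6, 4, 5, 15, 7, 8, 17, 10, 9, 12, 13, 18, 3, 16, 14, 11]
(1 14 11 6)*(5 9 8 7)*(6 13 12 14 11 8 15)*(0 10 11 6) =(0 10 11 13 12 14 8 7 5 9 15)(1 6) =[10, 6, 2, 3, 4, 9, 1, 5, 7, 15, 11, 13, 14, 12, 8, 0]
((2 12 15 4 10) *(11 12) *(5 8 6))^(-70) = ((2 11 12 15 4 10)(5 8 6))^(-70) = (2 12 4)(5 6 8)(10 11 15)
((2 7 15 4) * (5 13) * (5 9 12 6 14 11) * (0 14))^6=(0 12 13 11)(2 15)(4 7)(5 14 6 9)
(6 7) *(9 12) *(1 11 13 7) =(1 11 13 7 6)(9 12) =[0, 11, 2, 3, 4, 5, 1, 6, 8, 12, 10, 13, 9, 7]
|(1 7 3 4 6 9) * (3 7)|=5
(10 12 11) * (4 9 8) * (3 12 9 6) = (3 12 11 10 9 8 4 6) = [0, 1, 2, 12, 6, 5, 3, 7, 4, 8, 9, 10, 11]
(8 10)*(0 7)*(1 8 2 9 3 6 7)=(0 1 8 10 2 9 3 6 7)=[1, 8, 9, 6, 4, 5, 7, 0, 10, 3, 2]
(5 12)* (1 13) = (1 13)(5 12) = [0, 13, 2, 3, 4, 12, 6, 7, 8, 9, 10, 11, 5, 1]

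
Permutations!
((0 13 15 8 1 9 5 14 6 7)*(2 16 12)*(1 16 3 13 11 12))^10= ((0 11 12 2 3 13 15 8 16 1 9 5 14 6 7))^10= (0 9 13)(1 3 7)(2 6 16)(5 15 11)(8 12 14)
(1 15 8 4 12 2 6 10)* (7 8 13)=(1 15 13 7 8 4 12 2 6 10)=[0, 15, 6, 3, 12, 5, 10, 8, 4, 9, 1, 11, 2, 7, 14, 13]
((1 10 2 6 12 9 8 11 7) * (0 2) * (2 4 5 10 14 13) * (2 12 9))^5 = (0 4 5 10)(1 6)(2 7)(8 13)(9 14)(11 12)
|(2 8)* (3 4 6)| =|(2 8)(3 4 6)| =6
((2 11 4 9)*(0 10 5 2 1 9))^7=((0 10 5 2 11 4)(1 9))^7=(0 10 5 2 11 4)(1 9)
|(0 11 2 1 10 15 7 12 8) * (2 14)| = |(0 11 14 2 1 10 15 7 12 8)| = 10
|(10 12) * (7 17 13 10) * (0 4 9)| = 15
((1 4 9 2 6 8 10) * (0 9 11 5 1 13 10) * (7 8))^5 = ((0 9 2 6 7 8)(1 4 11 5)(10 13))^5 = (0 8 7 6 2 9)(1 4 11 5)(10 13)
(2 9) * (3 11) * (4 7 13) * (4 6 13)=(2 9)(3 11)(4 7)(6 13)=[0, 1, 9, 11, 7, 5, 13, 4, 8, 2, 10, 3, 12, 6]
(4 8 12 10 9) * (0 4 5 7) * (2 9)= (0 4 8 12 10 2 9 5 7)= [4, 1, 9, 3, 8, 7, 6, 0, 12, 5, 2, 11, 10]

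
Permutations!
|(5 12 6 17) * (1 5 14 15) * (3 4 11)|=|(1 5 12 6 17 14 15)(3 4 11)|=21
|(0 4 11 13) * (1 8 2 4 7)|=8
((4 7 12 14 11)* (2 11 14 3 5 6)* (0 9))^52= ((14)(0 9)(2 11 4 7 12 3 5 6))^52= (14)(2 12)(3 11)(4 5)(6 7)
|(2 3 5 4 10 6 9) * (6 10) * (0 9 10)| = 8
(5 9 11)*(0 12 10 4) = (0 12 10 4)(5 9 11) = [12, 1, 2, 3, 0, 9, 6, 7, 8, 11, 4, 5, 10]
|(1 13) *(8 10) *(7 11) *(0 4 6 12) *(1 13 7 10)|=20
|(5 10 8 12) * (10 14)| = 5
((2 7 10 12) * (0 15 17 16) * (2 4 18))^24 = (18)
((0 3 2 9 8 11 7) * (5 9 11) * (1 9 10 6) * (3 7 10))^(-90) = ((0 7)(1 9 8 5 3 2 11 10 6))^(-90) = (11)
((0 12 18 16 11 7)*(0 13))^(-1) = (0 13 7 11 16 18 12) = ((0 12 18 16 11 7 13))^(-1)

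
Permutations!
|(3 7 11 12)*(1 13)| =|(1 13)(3 7 11 12)| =4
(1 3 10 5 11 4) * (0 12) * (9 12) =(0 9 12)(1 3 10 5 11 4) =[9, 3, 2, 10, 1, 11, 6, 7, 8, 12, 5, 4, 0]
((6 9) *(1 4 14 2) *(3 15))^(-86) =(15)(1 14)(2 4)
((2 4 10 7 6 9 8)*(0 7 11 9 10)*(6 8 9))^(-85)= ((0 7 8 2 4)(6 10 11))^(-85)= (6 11 10)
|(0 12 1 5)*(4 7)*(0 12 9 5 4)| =7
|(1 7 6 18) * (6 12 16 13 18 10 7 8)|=|(1 8 6 10 7 12 16 13 18)|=9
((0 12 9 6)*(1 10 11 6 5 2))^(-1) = (0 6 11 10 1 2 5 9 12) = ((0 12 9 5 2 1 10 11 6))^(-1)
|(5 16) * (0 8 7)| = 6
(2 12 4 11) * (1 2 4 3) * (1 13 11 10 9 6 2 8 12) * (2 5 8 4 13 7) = (1 4 10 9 6 5 8 12 3 7 2)(11 13) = [0, 4, 1, 7, 10, 8, 5, 2, 12, 6, 9, 13, 3, 11]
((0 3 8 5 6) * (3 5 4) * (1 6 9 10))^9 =((0 5 9 10 1 6)(3 8 4))^9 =(0 10)(1 5)(6 9)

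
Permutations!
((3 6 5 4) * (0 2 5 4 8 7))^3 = (0 8 2 7 5)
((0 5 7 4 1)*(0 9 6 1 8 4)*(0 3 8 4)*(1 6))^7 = (0 7 8 5 3)(1 9) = ((0 5 7 3 8)(1 9))^7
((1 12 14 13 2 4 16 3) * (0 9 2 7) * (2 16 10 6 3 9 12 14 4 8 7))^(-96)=((0 12 4 10 6 3 1 14 13 2 8 7)(9 16))^(-96)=(16)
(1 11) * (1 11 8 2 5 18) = (1 8 2 5 18) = [0, 8, 5, 3, 4, 18, 6, 7, 2, 9, 10, 11, 12, 13, 14, 15, 16, 17, 1]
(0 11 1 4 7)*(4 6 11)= [4, 6, 2, 3, 7, 5, 11, 0, 8, 9, 10, 1]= (0 4 7)(1 6 11)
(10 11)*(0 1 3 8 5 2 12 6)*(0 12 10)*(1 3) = [3, 1, 10, 8, 4, 2, 12, 7, 5, 9, 11, 0, 6] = (0 3 8 5 2 10 11)(6 12)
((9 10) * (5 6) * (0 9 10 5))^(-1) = ((10)(0 9 5 6))^(-1) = (10)(0 6 5 9)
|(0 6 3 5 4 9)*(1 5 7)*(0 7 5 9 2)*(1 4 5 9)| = 7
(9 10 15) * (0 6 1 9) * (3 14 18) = (0 6 1 9 10 15)(3 14 18) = [6, 9, 2, 14, 4, 5, 1, 7, 8, 10, 15, 11, 12, 13, 18, 0, 16, 17, 3]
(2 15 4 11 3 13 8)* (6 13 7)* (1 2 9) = (1 2 15 4 11 3 7 6 13 8 9) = [0, 2, 15, 7, 11, 5, 13, 6, 9, 1, 10, 3, 12, 8, 14, 4]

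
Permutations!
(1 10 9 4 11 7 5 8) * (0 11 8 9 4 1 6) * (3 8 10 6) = [11, 6, 2, 8, 10, 9, 0, 5, 3, 1, 4, 7] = (0 11 7 5 9 1 6)(3 8)(4 10)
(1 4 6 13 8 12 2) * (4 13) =(1 13 8 12 2)(4 6) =[0, 13, 1, 3, 6, 5, 4, 7, 12, 9, 10, 11, 2, 8]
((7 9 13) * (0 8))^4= (7 9 13)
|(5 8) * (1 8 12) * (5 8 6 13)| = 5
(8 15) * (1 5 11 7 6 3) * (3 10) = (1 5 11 7 6 10 3)(8 15) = [0, 5, 2, 1, 4, 11, 10, 6, 15, 9, 3, 7, 12, 13, 14, 8]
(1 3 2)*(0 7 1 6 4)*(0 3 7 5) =(0 5)(1 7)(2 6 4 3) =[5, 7, 6, 2, 3, 0, 4, 1]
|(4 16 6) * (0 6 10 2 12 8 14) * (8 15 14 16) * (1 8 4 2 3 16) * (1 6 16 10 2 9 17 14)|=22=|(0 16 2 12 15 1 8 6 9 17 14)(3 10)|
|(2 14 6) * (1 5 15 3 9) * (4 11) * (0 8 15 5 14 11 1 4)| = 11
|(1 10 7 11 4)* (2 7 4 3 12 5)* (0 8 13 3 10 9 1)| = 22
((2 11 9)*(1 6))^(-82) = (2 9 11)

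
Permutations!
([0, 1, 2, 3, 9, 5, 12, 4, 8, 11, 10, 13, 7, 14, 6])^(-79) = [0, 1, 2, 3, 9, 5, 12, 4, 8, 11, 10, 13, 7, 14, 6]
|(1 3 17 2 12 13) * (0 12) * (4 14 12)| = |(0 4 14 12 13 1 3 17 2)| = 9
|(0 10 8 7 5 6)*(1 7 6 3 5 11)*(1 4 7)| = |(0 10 8 6)(3 5)(4 7 11)| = 12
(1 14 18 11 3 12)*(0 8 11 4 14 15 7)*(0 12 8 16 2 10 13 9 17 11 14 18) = (0 16 2 10 13 9 17 11 3 8 14)(1 15 7 12)(4 18) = [16, 15, 10, 8, 18, 5, 6, 12, 14, 17, 13, 3, 1, 9, 0, 7, 2, 11, 4]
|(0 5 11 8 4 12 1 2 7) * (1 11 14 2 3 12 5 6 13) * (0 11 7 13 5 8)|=22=|(0 6 5 14 2 13 1 3 12 7 11)(4 8)|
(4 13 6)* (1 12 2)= (1 12 2)(4 13 6)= [0, 12, 1, 3, 13, 5, 4, 7, 8, 9, 10, 11, 2, 6]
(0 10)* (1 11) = (0 10)(1 11) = [10, 11, 2, 3, 4, 5, 6, 7, 8, 9, 0, 1]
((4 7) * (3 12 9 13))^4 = (13)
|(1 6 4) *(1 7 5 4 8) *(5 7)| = |(1 6 8)(4 5)| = 6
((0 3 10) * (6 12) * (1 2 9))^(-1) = (0 10 3)(1 9 2)(6 12)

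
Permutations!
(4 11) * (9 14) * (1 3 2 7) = (1 3 2 7)(4 11)(9 14) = [0, 3, 7, 2, 11, 5, 6, 1, 8, 14, 10, 4, 12, 13, 9]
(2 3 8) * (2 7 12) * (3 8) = [0, 1, 8, 3, 4, 5, 6, 12, 7, 9, 10, 11, 2] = (2 8 7 12)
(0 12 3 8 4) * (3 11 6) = (0 12 11 6 3 8 4) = [12, 1, 2, 8, 0, 5, 3, 7, 4, 9, 10, 6, 11]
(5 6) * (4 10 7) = (4 10 7)(5 6) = [0, 1, 2, 3, 10, 6, 5, 4, 8, 9, 7]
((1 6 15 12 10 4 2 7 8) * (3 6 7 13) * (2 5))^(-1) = ((1 7 8)(2 13 3 6 15 12 10 4 5))^(-1) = (1 8 7)(2 5 4 10 12 15 6 3 13)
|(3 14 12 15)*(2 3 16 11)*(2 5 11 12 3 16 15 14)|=10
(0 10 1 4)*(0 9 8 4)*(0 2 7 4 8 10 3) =(0 3)(1 2 7 4 9 10) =[3, 2, 7, 0, 9, 5, 6, 4, 8, 10, 1]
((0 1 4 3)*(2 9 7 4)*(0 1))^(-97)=((1 2 9 7 4 3))^(-97)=(1 3 4 7 9 2)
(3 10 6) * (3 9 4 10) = [0, 1, 2, 3, 10, 5, 9, 7, 8, 4, 6] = (4 10 6 9)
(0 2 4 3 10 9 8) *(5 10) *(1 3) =(0 2 4 1 3 5 10 9 8) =[2, 3, 4, 5, 1, 10, 6, 7, 0, 8, 9]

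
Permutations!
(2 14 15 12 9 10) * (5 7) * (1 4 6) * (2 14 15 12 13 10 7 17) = (1 4 6)(2 15 13 10 14 12 9 7 5 17) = [0, 4, 15, 3, 6, 17, 1, 5, 8, 7, 14, 11, 9, 10, 12, 13, 16, 2]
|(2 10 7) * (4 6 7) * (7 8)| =6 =|(2 10 4 6 8 7)|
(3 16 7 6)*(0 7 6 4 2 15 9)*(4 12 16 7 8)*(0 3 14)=(0 8 4 2 15 9 3 7 12 16 6 14)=[8, 1, 15, 7, 2, 5, 14, 12, 4, 3, 10, 11, 16, 13, 0, 9, 6]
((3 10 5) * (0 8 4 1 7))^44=((0 8 4 1 7)(3 10 5))^44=(0 7 1 4 8)(3 5 10)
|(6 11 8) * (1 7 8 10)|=|(1 7 8 6 11 10)|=6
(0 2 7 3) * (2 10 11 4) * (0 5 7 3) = [10, 1, 3, 5, 2, 7, 6, 0, 8, 9, 11, 4] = (0 10 11 4 2 3 5 7)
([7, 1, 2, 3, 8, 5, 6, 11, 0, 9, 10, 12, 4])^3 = [12, 1, 2, 3, 7, 5, 6, 4, 11, 9, 10, 8, 0]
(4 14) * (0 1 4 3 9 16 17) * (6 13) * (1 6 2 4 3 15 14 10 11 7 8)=(0 6 13 2 4 10 11 7 8 1 3 9 16 17)(14 15)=[6, 3, 4, 9, 10, 5, 13, 8, 1, 16, 11, 7, 12, 2, 15, 14, 17, 0]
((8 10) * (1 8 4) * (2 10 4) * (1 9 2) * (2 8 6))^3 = (1 10 2 6)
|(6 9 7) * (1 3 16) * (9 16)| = 6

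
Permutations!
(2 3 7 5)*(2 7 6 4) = (2 3 6 4)(5 7) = [0, 1, 3, 6, 2, 7, 4, 5]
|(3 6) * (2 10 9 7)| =|(2 10 9 7)(3 6)| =4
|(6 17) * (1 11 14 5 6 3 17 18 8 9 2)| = 18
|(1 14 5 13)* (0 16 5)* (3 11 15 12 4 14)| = 11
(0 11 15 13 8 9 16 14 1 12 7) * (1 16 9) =(0 11 15 13 8 1 12 7)(14 16) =[11, 12, 2, 3, 4, 5, 6, 0, 1, 9, 10, 15, 7, 8, 16, 13, 14]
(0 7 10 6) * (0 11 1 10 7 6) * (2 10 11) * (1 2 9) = [6, 11, 10, 3, 4, 5, 9, 7, 8, 1, 0, 2] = (0 6 9 1 11 2 10)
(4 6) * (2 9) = (2 9)(4 6) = [0, 1, 9, 3, 6, 5, 4, 7, 8, 2]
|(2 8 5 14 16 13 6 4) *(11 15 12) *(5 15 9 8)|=|(2 5 14 16 13 6 4)(8 15 12 11 9)|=35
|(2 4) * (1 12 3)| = 6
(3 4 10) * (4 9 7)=(3 9 7 4 10)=[0, 1, 2, 9, 10, 5, 6, 4, 8, 7, 3]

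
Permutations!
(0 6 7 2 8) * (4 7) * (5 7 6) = (0 5 7 2 8)(4 6) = [5, 1, 8, 3, 6, 7, 4, 2, 0]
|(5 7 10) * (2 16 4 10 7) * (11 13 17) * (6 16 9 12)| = 24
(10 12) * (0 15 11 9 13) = (0 15 11 9 13)(10 12) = [15, 1, 2, 3, 4, 5, 6, 7, 8, 13, 12, 9, 10, 0, 14, 11]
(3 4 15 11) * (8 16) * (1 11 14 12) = (1 11 3 4 15 14 12)(8 16) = [0, 11, 2, 4, 15, 5, 6, 7, 16, 9, 10, 3, 1, 13, 12, 14, 8]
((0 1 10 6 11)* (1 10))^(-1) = ((0 10 6 11))^(-1) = (0 11 6 10)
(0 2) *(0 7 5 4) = (0 2 7 5 4) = [2, 1, 7, 3, 0, 4, 6, 5]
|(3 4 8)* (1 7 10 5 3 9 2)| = 9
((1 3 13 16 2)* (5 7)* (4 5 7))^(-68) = (1 13 2 3 16)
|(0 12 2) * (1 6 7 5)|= |(0 12 2)(1 6 7 5)|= 12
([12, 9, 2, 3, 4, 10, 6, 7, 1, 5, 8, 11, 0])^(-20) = [0, 1, 2, 3, 4, 5, 6, 7, 8, 9, 10, 11, 12]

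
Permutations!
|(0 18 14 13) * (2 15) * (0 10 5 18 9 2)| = |(0 9 2 15)(5 18 14 13 10)| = 20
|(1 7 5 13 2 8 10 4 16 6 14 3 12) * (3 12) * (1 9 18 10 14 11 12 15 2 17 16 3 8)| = |(1 7 5 13 17 16 6 11 12 9 18 10 4 3 8 14 15 2)| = 18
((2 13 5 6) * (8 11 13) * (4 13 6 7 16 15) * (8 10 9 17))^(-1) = ((2 10 9 17 8 11 6)(4 13 5 7 16 15))^(-1) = (2 6 11 8 17 9 10)(4 15 16 7 5 13)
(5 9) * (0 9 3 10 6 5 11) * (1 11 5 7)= [9, 11, 2, 10, 4, 3, 7, 1, 8, 5, 6, 0]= (0 9 5 3 10 6 7 1 11)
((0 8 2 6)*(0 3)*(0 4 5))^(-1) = (0 5 4 3 6 2 8)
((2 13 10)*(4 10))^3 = (2 10 4 13)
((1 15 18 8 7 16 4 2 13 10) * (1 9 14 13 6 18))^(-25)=(1 15)(2 8 4 18 16 6 7)(9 10 13 14)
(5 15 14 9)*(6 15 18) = (5 18 6 15 14 9) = [0, 1, 2, 3, 4, 18, 15, 7, 8, 5, 10, 11, 12, 13, 9, 14, 16, 17, 6]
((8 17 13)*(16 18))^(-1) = (8 13 17)(16 18)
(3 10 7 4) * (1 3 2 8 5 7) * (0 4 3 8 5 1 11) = [4, 8, 5, 10, 2, 7, 6, 3, 1, 9, 11, 0] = (0 4 2 5 7 3 10 11)(1 8)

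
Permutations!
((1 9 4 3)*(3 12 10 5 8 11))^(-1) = ((1 9 4 12 10 5 8 11 3))^(-1) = (1 3 11 8 5 10 12 4 9)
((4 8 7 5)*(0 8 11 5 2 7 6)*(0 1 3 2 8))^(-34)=((1 3 2 7 8 6)(4 11 5))^(-34)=(1 2 8)(3 7 6)(4 5 11)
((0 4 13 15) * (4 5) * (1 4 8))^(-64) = (0 15 13 4 1 8 5)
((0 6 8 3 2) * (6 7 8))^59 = ((0 7 8 3 2))^59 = (0 2 3 8 7)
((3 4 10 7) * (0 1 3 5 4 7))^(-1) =((0 1 3 7 5 4 10))^(-1) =(0 10 4 5 7 3 1)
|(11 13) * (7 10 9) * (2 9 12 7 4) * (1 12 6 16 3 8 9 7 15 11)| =45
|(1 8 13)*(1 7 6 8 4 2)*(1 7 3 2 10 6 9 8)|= 12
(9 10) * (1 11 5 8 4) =[0, 11, 2, 3, 1, 8, 6, 7, 4, 10, 9, 5] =(1 11 5 8 4)(9 10)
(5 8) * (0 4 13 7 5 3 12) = [4, 1, 2, 12, 13, 8, 6, 5, 3, 9, 10, 11, 0, 7] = (0 4 13 7 5 8 3 12)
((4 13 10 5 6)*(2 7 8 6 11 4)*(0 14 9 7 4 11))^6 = (0 2 14 4 9 13 7 10 8 5 6)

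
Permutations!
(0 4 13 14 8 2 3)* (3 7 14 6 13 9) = [4, 1, 7, 0, 9, 5, 13, 14, 2, 3, 10, 11, 12, 6, 8] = (0 4 9 3)(2 7 14 8)(6 13)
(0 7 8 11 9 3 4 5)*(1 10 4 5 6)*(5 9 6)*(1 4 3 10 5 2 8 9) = (0 7 9 10 3 1 5)(2 8 11 6 4) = [7, 5, 8, 1, 2, 0, 4, 9, 11, 10, 3, 6]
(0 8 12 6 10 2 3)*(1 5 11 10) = (0 8 12 6 1 5 11 10 2 3) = [8, 5, 3, 0, 4, 11, 1, 7, 12, 9, 2, 10, 6]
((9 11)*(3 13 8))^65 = ((3 13 8)(9 11))^65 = (3 8 13)(9 11)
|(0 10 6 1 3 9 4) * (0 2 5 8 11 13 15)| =13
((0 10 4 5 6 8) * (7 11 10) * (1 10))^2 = (0 11 10 5 8 7 1 4 6)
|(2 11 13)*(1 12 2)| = 5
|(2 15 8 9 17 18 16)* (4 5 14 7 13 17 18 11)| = |(2 15 8 9 18 16)(4 5 14 7 13 17 11)| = 42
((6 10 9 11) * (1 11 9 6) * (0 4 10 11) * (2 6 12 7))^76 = ((0 4 10 12 7 2 6 11 1))^76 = (0 7 1 12 11 10 6 4 2)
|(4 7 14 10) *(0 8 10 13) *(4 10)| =|(0 8 4 7 14 13)| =6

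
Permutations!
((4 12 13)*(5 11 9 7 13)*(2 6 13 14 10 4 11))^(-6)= ((2 6 13 11 9 7 14 10 4 12 5))^(-6)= (2 7 5 9 12 11 4 13 10 6 14)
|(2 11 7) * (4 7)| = 4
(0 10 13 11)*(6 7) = (0 10 13 11)(6 7) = [10, 1, 2, 3, 4, 5, 7, 6, 8, 9, 13, 0, 12, 11]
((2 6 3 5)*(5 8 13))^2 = (2 3 13)(5 6 8)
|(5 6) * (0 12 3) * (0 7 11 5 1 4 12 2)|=|(0 2)(1 4 12 3 7 11 5 6)|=8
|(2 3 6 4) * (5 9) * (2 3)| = |(3 6 4)(5 9)| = 6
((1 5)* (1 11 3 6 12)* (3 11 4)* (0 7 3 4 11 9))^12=(0 6 5)(1 9 3)(7 12 11)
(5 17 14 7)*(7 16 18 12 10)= [0, 1, 2, 3, 4, 17, 6, 5, 8, 9, 7, 11, 10, 13, 16, 15, 18, 14, 12]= (5 17 14 16 18 12 10 7)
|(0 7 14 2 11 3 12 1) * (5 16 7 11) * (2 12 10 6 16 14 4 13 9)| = 15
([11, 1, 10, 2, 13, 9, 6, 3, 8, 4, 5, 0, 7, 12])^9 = (13)(0 11)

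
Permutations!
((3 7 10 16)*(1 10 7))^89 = ((1 10 16 3))^89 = (1 10 16 3)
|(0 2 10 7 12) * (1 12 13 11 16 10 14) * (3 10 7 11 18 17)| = |(0 2 14 1 12)(3 10 11 16 7 13 18 17)| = 40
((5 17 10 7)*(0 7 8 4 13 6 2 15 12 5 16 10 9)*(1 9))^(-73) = (0 16 8 13 2 12 17 9 7 10 4 6 15 5 1)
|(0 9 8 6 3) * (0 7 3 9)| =|(3 7)(6 9 8)| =6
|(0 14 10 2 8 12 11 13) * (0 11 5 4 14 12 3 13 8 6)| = |(0 12 5 4 14 10 2 6)(3 13 11 8)| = 8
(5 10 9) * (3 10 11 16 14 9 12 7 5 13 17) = (3 10 12 7 5 11 16 14 9 13 17) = [0, 1, 2, 10, 4, 11, 6, 5, 8, 13, 12, 16, 7, 17, 9, 15, 14, 3]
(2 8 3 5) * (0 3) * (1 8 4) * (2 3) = (0 2 4 1 8)(3 5) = [2, 8, 4, 5, 1, 3, 6, 7, 0]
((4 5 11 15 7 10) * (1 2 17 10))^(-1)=(1 7 15 11 5 4 10 17 2)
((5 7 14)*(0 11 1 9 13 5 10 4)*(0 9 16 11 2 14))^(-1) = (0 7 5 13 9 4 10 14 2)(1 11 16)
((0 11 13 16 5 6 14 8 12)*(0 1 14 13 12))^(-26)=((0 11 12 1 14 8)(5 6 13 16))^(-26)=(0 14 12)(1 11 8)(5 13)(6 16)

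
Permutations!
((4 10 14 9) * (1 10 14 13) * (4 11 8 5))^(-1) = (1 13 10)(4 5 8 11 9 14) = ((1 10 13)(4 14 9 11 8 5))^(-1)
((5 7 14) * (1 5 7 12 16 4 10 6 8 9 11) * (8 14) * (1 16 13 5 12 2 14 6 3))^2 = (1 13 2 7 9 16 10)(3 12 5 14 8 11 4)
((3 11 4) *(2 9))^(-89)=(2 9)(3 11 4)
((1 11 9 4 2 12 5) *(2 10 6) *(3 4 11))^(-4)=(1 6)(2 3)(4 12)(5 10)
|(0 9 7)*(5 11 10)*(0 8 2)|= 15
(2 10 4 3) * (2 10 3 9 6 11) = (2 3 10 4 9 6 11) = [0, 1, 3, 10, 9, 5, 11, 7, 8, 6, 4, 2]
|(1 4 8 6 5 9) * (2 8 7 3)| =9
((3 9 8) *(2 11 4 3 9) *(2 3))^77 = ((2 11 4)(8 9))^77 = (2 4 11)(8 9)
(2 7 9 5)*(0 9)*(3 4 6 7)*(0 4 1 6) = (0 9 5 2 3 1 6 7 4) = [9, 6, 3, 1, 0, 2, 7, 4, 8, 5]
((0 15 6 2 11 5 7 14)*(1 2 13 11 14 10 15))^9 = (0 1 2 14)(5 10 6 11 7 15 13) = ((0 1 2 14)(5 7 10 15 6 13 11))^9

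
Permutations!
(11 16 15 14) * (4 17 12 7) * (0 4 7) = (0 4 17 12)(11 16 15 14) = [4, 1, 2, 3, 17, 5, 6, 7, 8, 9, 10, 16, 0, 13, 11, 14, 15, 12]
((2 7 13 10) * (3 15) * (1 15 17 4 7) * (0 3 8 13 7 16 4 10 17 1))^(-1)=(0 2 10 17 13 8 15 1 3)(4 16)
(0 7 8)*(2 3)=[7, 1, 3, 2, 4, 5, 6, 8, 0]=(0 7 8)(2 3)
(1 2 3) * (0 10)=(0 10)(1 2 3)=[10, 2, 3, 1, 4, 5, 6, 7, 8, 9, 0]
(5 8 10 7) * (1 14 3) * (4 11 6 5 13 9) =(1 14 3)(4 11 6 5 8 10 7 13 9) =[0, 14, 2, 1, 11, 8, 5, 13, 10, 4, 7, 6, 12, 9, 3]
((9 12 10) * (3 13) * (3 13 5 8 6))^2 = (13)(3 8)(5 6)(9 10 12)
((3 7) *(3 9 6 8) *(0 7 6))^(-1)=(0 9 7)(3 8 6)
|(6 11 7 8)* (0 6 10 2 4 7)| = 15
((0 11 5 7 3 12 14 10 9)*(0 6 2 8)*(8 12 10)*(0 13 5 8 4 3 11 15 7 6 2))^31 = ((0 15 7 11 8 13 5 6)(2 12 14 4 3 10 9))^31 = (0 6 5 13 8 11 7 15)(2 4 9 14 10 12 3)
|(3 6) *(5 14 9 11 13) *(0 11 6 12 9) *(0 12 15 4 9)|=|(0 11 13 5 14 12)(3 15 4 9 6)|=30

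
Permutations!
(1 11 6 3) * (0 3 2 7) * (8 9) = [3, 11, 7, 1, 4, 5, 2, 0, 9, 8, 10, 6] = (0 3 1 11 6 2 7)(8 9)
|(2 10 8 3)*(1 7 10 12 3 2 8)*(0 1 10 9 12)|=|(0 1 7 9 12 3 8 2)|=8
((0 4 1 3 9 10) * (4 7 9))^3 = (0 10 9 7)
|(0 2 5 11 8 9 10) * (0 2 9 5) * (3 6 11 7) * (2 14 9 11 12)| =|(0 11 8 5 7 3 6 12 2)(9 10 14)| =9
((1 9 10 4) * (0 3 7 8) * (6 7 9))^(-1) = (0 8 7 6 1 4 10 9 3)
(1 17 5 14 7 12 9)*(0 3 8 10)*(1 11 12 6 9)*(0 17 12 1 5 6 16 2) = (0 3 8 10 17 6 9 11 1 12 5 14 7 16 2) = [3, 12, 0, 8, 4, 14, 9, 16, 10, 11, 17, 1, 5, 13, 7, 15, 2, 6]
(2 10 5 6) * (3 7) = (2 10 5 6)(3 7) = [0, 1, 10, 7, 4, 6, 2, 3, 8, 9, 5]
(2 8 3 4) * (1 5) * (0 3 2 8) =(0 3 4 8 2)(1 5) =[3, 5, 0, 4, 8, 1, 6, 7, 2]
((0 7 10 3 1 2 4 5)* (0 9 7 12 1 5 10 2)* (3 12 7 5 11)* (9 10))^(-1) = ((0 7 2 4 9 5 10 12 1)(3 11))^(-1) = (0 1 12 10 5 9 4 2 7)(3 11)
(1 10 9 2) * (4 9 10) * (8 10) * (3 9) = (1 4 3 9 2)(8 10) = [0, 4, 1, 9, 3, 5, 6, 7, 10, 2, 8]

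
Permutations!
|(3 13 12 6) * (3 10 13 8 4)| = 12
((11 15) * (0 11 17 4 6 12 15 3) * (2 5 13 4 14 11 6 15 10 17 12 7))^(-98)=(17)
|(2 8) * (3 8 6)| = 4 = |(2 6 3 8)|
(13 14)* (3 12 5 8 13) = (3 12 5 8 13 14) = [0, 1, 2, 12, 4, 8, 6, 7, 13, 9, 10, 11, 5, 14, 3]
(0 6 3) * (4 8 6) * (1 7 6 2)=(0 4 8 2 1 7 6 3)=[4, 7, 1, 0, 8, 5, 3, 6, 2]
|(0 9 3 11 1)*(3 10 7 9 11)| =3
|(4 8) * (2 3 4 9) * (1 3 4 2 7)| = 7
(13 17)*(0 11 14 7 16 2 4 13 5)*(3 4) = [11, 1, 3, 4, 13, 0, 6, 16, 8, 9, 10, 14, 12, 17, 7, 15, 2, 5] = (0 11 14 7 16 2 3 4 13 17 5)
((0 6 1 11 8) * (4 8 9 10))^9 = ((0 6 1 11 9 10 4 8))^9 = (0 6 1 11 9 10 4 8)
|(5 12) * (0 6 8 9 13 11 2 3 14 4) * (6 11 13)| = 6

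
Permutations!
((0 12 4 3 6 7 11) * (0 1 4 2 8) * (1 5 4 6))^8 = (12)(1 6 7 11 5 4 3)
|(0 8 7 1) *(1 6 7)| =6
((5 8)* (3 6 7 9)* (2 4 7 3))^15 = (2 9 7 4)(3 6)(5 8)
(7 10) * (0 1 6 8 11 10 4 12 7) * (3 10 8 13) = (0 1 6 13 3 10)(4 12 7)(8 11) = [1, 6, 2, 10, 12, 5, 13, 4, 11, 9, 0, 8, 7, 3]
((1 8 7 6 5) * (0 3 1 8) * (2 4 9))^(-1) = (0 1 3)(2 9 4)(5 6 7 8)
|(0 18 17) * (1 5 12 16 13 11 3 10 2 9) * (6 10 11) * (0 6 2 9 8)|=|(0 18 17 6 10 9 1 5 12 16 13 2 8)(3 11)|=26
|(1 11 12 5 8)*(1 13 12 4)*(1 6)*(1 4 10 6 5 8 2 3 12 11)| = 10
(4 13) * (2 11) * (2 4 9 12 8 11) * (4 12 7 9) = (4 13)(7 9)(8 11 12) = [0, 1, 2, 3, 13, 5, 6, 9, 11, 7, 10, 12, 8, 4]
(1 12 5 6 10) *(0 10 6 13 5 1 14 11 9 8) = (0 10 14 11 9 8)(1 12)(5 13) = [10, 12, 2, 3, 4, 13, 6, 7, 0, 8, 14, 9, 1, 5, 11]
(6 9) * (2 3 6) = [0, 1, 3, 6, 4, 5, 9, 7, 8, 2] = (2 3 6 9)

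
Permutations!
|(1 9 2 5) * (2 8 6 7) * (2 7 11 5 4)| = 6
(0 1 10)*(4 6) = (0 1 10)(4 6) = [1, 10, 2, 3, 6, 5, 4, 7, 8, 9, 0]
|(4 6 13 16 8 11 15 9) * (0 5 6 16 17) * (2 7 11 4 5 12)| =|(0 12 2 7 11 15 9 5 6 13 17)(4 16 8)| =33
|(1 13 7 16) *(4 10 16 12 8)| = 8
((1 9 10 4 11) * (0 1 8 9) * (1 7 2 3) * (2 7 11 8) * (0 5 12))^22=((0 11 2 3 1 5 12)(4 8 9 10))^22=(0 11 2 3 1 5 12)(4 9)(8 10)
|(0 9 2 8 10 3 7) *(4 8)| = 8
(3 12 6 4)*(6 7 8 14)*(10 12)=(3 10 12 7 8 14 6 4)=[0, 1, 2, 10, 3, 5, 4, 8, 14, 9, 12, 11, 7, 13, 6]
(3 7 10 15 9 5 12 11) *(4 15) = (3 7 10 4 15 9 5 12 11) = [0, 1, 2, 7, 15, 12, 6, 10, 8, 5, 4, 3, 11, 13, 14, 9]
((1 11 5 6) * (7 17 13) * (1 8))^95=((1 11 5 6 8)(7 17 13))^95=(7 13 17)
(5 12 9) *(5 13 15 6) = (5 12 9 13 15 6) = [0, 1, 2, 3, 4, 12, 5, 7, 8, 13, 10, 11, 9, 15, 14, 6]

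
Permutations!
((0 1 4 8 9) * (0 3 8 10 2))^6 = (0 1 4 10 2)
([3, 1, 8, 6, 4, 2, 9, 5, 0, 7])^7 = (0 8 2 5 7 9 6 3)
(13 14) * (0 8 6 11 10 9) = (0 8 6 11 10 9)(13 14) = [8, 1, 2, 3, 4, 5, 11, 7, 6, 0, 9, 10, 12, 14, 13]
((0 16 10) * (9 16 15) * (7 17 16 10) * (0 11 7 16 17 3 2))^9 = (17)(0 15 9 10 11 7 3 2)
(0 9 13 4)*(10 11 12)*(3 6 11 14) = (0 9 13 4)(3 6 11 12 10 14) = [9, 1, 2, 6, 0, 5, 11, 7, 8, 13, 14, 12, 10, 4, 3]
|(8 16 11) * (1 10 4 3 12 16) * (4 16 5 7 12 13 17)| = 60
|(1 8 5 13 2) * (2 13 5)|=|(13)(1 8 2)|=3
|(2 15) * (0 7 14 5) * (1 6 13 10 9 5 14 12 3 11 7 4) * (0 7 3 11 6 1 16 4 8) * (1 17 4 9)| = 26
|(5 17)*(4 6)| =|(4 6)(5 17)| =2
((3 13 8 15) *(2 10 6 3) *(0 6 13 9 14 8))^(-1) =(0 13 10 2 15 8 14 9 3 6)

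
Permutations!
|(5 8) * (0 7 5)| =4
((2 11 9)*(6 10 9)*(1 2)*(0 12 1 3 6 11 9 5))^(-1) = (0 5 10 6 3 9 2 1 12)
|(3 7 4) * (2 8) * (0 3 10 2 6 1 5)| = |(0 3 7 4 10 2 8 6 1 5)| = 10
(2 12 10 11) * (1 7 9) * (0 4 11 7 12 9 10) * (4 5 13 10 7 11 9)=(0 5 13 10 11 2 4 9 1 12)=[5, 12, 4, 3, 9, 13, 6, 7, 8, 1, 11, 2, 0, 10]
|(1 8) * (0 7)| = 2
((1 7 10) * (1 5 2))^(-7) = (1 5 7 2 10)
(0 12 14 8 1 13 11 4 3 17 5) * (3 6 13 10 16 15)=(0 12 14 8 1 10 16 15 3 17 5)(4 6 13 11)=[12, 10, 2, 17, 6, 0, 13, 7, 1, 9, 16, 4, 14, 11, 8, 3, 15, 5]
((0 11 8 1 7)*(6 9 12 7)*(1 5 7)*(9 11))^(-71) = ((0 9 12 1 6 11 8 5 7))^(-71) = (0 9 12 1 6 11 8 5 7)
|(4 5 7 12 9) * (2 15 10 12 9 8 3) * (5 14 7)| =12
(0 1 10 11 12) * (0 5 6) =(0 1 10 11 12 5 6) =[1, 10, 2, 3, 4, 6, 0, 7, 8, 9, 11, 12, 5]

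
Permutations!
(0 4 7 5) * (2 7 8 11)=(0 4 8 11 2 7 5)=[4, 1, 7, 3, 8, 0, 6, 5, 11, 9, 10, 2]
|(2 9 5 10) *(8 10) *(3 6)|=|(2 9 5 8 10)(3 6)|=10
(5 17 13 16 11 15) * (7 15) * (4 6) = [0, 1, 2, 3, 6, 17, 4, 15, 8, 9, 10, 7, 12, 16, 14, 5, 11, 13] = (4 6)(5 17 13 16 11 7 15)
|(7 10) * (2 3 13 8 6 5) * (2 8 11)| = 12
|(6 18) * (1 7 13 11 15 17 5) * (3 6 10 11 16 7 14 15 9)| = |(1 14 15 17 5)(3 6 18 10 11 9)(7 13 16)| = 30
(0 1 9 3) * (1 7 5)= (0 7 5 1 9 3)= [7, 9, 2, 0, 4, 1, 6, 5, 8, 3]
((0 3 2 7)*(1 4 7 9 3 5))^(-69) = ((0 5 1 4 7)(2 9 3))^(-69) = (9)(0 5 1 4 7)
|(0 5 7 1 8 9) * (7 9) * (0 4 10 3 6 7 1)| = 8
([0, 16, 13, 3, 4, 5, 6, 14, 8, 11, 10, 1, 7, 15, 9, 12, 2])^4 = (1 15 9 2 7)(11 13 14 16 12)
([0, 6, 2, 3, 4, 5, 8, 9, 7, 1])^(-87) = (1 7 6 9 8)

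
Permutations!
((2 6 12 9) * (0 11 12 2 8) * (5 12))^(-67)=(0 8 9 12 5 11)(2 6)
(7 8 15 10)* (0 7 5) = (0 7 8 15 10 5) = [7, 1, 2, 3, 4, 0, 6, 8, 15, 9, 5, 11, 12, 13, 14, 10]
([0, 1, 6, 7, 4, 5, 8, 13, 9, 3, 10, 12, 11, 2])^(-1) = (2 13 7 3 9 8 6)(11 12)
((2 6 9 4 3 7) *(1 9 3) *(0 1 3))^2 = (0 9 3 2)(1 4 7 6)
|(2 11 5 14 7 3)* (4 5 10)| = |(2 11 10 4 5 14 7 3)| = 8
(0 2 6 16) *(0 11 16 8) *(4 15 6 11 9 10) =(0 2 11 16 9 10 4 15 6 8) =[2, 1, 11, 3, 15, 5, 8, 7, 0, 10, 4, 16, 12, 13, 14, 6, 9]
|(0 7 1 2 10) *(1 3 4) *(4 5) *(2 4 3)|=|(0 7 2 10)(1 4)(3 5)|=4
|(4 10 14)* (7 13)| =6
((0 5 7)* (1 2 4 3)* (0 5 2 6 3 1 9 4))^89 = (0 2)(1 4 9 3 6)(5 7)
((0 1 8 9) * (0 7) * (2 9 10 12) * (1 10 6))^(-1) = (0 7 9 2 12 10)(1 6 8)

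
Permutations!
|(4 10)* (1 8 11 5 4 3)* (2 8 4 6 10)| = 9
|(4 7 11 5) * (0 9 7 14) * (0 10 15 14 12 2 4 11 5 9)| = |(2 4 12)(5 11 9 7)(10 15 14)| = 12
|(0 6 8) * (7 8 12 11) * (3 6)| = 7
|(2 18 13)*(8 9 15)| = 3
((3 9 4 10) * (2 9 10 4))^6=(10)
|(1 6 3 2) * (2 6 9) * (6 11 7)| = 12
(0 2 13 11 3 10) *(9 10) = (0 2 13 11 3 9 10) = [2, 1, 13, 9, 4, 5, 6, 7, 8, 10, 0, 3, 12, 11]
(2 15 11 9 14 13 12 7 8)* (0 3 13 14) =(0 3 13 12 7 8 2 15 11 9) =[3, 1, 15, 13, 4, 5, 6, 8, 2, 0, 10, 9, 7, 12, 14, 11]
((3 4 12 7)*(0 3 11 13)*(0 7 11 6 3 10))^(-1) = (0 10)(3 6 7 13 11 12 4)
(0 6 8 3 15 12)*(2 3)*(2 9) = [6, 1, 3, 15, 4, 5, 8, 7, 9, 2, 10, 11, 0, 13, 14, 12] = (0 6 8 9 2 3 15 12)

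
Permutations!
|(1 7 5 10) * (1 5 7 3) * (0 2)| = 2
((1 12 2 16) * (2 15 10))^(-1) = ((1 12 15 10 2 16))^(-1) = (1 16 2 10 15 12)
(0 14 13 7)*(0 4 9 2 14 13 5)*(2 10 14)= [13, 1, 2, 3, 9, 0, 6, 4, 8, 10, 14, 11, 12, 7, 5]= (0 13 7 4 9 10 14 5)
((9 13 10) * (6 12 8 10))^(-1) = (6 13 9 10 8 12)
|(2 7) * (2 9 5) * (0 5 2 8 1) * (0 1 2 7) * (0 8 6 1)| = 4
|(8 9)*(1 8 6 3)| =|(1 8 9 6 3)| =5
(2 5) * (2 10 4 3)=[0, 1, 5, 2, 3, 10, 6, 7, 8, 9, 4]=(2 5 10 4 3)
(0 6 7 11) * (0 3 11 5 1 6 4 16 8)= [4, 6, 2, 11, 16, 1, 7, 5, 0, 9, 10, 3, 12, 13, 14, 15, 8]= (0 4 16 8)(1 6 7 5)(3 11)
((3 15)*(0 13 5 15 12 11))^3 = ((0 13 5 15 3 12 11))^3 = (0 15 11 5 12 13 3)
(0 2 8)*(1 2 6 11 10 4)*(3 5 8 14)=[6, 2, 14, 5, 1, 8, 11, 7, 0, 9, 4, 10, 12, 13, 3]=(0 6 11 10 4 1 2 14 3 5 8)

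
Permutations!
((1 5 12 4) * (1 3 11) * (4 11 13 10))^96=(13)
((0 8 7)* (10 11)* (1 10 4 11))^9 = (1 10)(4 11)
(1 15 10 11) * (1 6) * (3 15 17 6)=(1 17 6)(3 15 10 11)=[0, 17, 2, 15, 4, 5, 1, 7, 8, 9, 11, 3, 12, 13, 14, 10, 16, 6]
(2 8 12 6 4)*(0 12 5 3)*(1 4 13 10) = [12, 4, 8, 0, 2, 3, 13, 7, 5, 9, 1, 11, 6, 10] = (0 12 6 13 10 1 4 2 8 5 3)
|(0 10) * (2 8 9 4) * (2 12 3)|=6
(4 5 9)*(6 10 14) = (4 5 9)(6 10 14) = [0, 1, 2, 3, 5, 9, 10, 7, 8, 4, 14, 11, 12, 13, 6]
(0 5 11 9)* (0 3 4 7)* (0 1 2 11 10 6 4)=(0 5 10 6 4 7 1 2 11 9 3)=[5, 2, 11, 0, 7, 10, 4, 1, 8, 3, 6, 9]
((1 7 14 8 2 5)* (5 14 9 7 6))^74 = (1 5 6)(2 8 14) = ((1 6 5)(2 14 8)(7 9))^74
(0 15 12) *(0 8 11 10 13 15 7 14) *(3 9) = (0 7 14)(3 9)(8 11 10 13 15 12) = [7, 1, 2, 9, 4, 5, 6, 14, 11, 3, 13, 10, 8, 15, 0, 12]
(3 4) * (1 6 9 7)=[0, 6, 2, 4, 3, 5, 9, 1, 8, 7]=(1 6 9 7)(3 4)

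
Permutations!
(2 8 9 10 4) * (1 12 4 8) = [0, 12, 1, 3, 2, 5, 6, 7, 9, 10, 8, 11, 4] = (1 12 4 2)(8 9 10)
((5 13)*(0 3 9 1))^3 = ((0 3 9 1)(5 13))^3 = (0 1 9 3)(5 13)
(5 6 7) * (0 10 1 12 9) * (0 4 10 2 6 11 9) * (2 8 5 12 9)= (0 8 5 11 2 6 7 12)(1 9 4 10)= [8, 9, 6, 3, 10, 11, 7, 12, 5, 4, 1, 2, 0]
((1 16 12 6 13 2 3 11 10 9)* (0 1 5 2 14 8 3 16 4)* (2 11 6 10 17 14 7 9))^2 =(0 4 1)(2 12)(3 13 9 11 14)(5 17 8 6 7)(10 16)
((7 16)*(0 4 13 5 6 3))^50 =((0 4 13 5 6 3)(7 16))^50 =(16)(0 13 6)(3 4 5)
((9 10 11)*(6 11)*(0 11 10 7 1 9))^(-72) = (11)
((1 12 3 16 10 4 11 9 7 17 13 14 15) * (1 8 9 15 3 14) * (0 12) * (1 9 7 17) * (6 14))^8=((0 12 6 14 3 16 10 4 11 15 8 7 1)(9 17 13))^8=(0 11 14 7 10 12 15 3 1 4 6 8 16)(9 13 17)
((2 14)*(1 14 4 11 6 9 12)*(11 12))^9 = ((1 14 2 4 12)(6 9 11))^9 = (1 12 4 2 14)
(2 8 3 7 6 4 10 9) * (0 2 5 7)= (0 2 8 3)(4 10 9 5 7 6)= [2, 1, 8, 0, 10, 7, 4, 6, 3, 5, 9]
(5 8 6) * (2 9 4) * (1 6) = (1 6 5 8)(2 9 4) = [0, 6, 9, 3, 2, 8, 5, 7, 1, 4]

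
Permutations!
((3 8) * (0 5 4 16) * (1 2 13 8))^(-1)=((0 5 4 16)(1 2 13 8 3))^(-1)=(0 16 4 5)(1 3 8 13 2)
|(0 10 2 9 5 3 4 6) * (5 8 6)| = 6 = |(0 10 2 9 8 6)(3 4 5)|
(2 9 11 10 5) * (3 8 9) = [0, 1, 3, 8, 4, 2, 6, 7, 9, 11, 5, 10] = (2 3 8 9 11 10 5)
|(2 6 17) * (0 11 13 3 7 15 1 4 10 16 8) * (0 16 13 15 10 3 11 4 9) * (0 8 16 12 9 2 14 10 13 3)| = |(0 4)(1 2 6 17 14 10 3 7 13 11 15)(8 12 9)| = 66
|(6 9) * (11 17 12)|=|(6 9)(11 17 12)|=6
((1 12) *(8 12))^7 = ((1 8 12))^7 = (1 8 12)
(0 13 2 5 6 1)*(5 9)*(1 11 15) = (0 13 2 9 5 6 11 15 1) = [13, 0, 9, 3, 4, 6, 11, 7, 8, 5, 10, 15, 12, 2, 14, 1]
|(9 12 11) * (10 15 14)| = |(9 12 11)(10 15 14)| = 3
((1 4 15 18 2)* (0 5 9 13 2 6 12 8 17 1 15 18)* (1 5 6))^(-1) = (0 15 2 13 9 5 17 8 12 6)(1 18 4)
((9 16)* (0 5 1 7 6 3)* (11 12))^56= (16)(0 1 6)(3 5 7)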